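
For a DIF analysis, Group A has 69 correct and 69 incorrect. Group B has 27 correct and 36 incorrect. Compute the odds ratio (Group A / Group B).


Odds_A = 69/69 = 1.0
Odds_B = 27/36 = 0.75
OR = Odds_A / Odds_B = 1.0 / 0.75
Exactly, OR = (69 * 36) / (69 * 27) = 2484 / 1863
OR = 1.3333

1.3333


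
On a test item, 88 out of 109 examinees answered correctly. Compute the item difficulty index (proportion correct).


Item difficulty p = number correct / total examinees
p = 88 / 109
p = 0.8073

0.8073


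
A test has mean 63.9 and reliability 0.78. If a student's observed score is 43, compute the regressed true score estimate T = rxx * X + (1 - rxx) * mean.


T_est = rxx * X + (1 - rxx) * mean
T_est = 0.78 * 43 + 0.22 * 63.9
T_est = 33.54 + 14.058
T_est = 47.598

47.598


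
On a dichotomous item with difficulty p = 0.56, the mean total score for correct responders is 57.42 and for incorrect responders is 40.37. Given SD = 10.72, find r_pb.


q = 1 - p = 0.44
rpb = ((M1 - M0) / SD) * sqrt(p * q)
rpb = ((57.42 - 40.37) / 10.72) * sqrt(0.56 * 0.44)
rpb = 0.7895

0.7895


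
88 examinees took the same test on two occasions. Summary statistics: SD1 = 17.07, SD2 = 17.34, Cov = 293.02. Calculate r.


r = cov(X,Y) / (SD_X * SD_Y)
r = 293.02 / (17.07 * 17.34)
r = 293.02 / 295.9938
r = 0.99

0.99


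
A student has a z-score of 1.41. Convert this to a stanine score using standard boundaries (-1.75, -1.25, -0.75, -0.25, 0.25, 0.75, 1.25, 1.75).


Stanine boundaries: [-1.75, -1.25, -0.75, -0.25, 0.25, 0.75, 1.25, 1.75]
z = 1.41
Check each boundary:
  z >= -1.75 -> could be stanine 2
  z >= -1.25 -> could be stanine 3
  z >= -0.75 -> could be stanine 4
  z >= -0.25 -> could be stanine 5
  z >= 0.25 -> could be stanine 6
  z >= 0.75 -> could be stanine 7
  z >= 1.25 -> could be stanine 8
  z < 1.75
Highest qualifying boundary gives stanine = 8

8


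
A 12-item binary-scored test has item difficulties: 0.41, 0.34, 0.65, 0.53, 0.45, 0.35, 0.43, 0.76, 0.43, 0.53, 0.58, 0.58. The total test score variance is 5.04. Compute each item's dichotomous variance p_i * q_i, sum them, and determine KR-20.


For each item, compute p_i * q_i:
  Item 1: 0.41 * 0.59 = 0.2419
  Item 2: 0.34 * 0.66 = 0.2244
  Item 3: 0.65 * 0.35 = 0.2275
  Item 4: 0.53 * 0.47 = 0.2491
  Item 5: 0.45 * 0.55 = 0.2475
  Item 6: 0.35 * 0.65 = 0.2275
  Item 7: 0.43 * 0.57 = 0.2451
  Item 8: 0.76 * 0.24 = 0.1824
  Item 9: 0.43 * 0.57 = 0.2451
  Item 10: 0.53 * 0.47 = 0.2491
  Item 11: 0.58 * 0.42 = 0.2436
  Item 12: 0.58 * 0.42 = 0.2436
Sum(p_i * q_i) = 0.2419 + 0.2244 + 0.2275 + 0.2491 + 0.2475 + 0.2275 + 0.2451 + 0.1824 + 0.2451 + 0.2491 + 0.2436 + 0.2436 = 2.8268
KR-20 = (k/(k-1)) * (1 - Sum(p_i*q_i) / Var_total)
= (12/11) * (1 - 2.8268/5.04)
= 1.0909 * 0.4391
KR-20 = 0.479

0.479


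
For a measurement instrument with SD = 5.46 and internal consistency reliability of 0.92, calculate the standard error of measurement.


SEM = SD * sqrt(1 - rxx)
SEM = 5.46 * sqrt(1 - 0.92)
SEM = 5.46 * sqrt(0.08) = 5.46 * 0.282843
SEM = 1.5443

1.5443


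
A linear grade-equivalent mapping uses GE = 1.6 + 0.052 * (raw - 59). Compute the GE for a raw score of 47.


raw - median = 47 - 59 = -12
slope * diff = 0.052 * -12 = -0.624
GE = 1.6 + -0.624
GE = 0.976

0.976


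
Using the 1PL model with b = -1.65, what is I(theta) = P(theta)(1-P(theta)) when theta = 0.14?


P = 1/(1+exp(-(0.14--1.65))) = 0.8569
I = P*(1-P) = 0.8569 * 0.1431
I = 0.1226

0.1226


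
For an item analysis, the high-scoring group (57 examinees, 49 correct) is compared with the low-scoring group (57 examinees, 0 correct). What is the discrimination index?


p_upper = 49/57 = 0.8596
p_lower = 0/57 = 0.0
D = 0.8596 - 0.0 = 0.8596

0.8596


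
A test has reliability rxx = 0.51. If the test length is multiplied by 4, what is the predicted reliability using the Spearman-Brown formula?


r_new = (n * rxx) / (1 + (n-1) * rxx)
r_new = (4 * 0.51) / (1 + 3 * 0.51)
r_new = 2.04 / 2.53
r_new = 0.8063

0.8063


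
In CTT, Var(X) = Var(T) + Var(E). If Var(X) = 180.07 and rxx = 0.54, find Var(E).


var_true = rxx * var_obs = 0.54 * 180.07 = 97.2378
var_error = var_obs - var_true
var_error = 180.07 - 97.2378
var_error = 82.8322

82.8322


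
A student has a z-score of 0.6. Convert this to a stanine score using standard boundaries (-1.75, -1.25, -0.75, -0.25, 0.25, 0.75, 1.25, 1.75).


Stanine boundaries: [-1.75, -1.25, -0.75, -0.25, 0.25, 0.75, 1.25, 1.75]
z = 0.6
Check each boundary:
  z >= -1.75 -> could be stanine 2
  z >= -1.25 -> could be stanine 3
  z >= -0.75 -> could be stanine 4
  z >= -0.25 -> could be stanine 5
  z >= 0.25 -> could be stanine 6
  z < 0.75
  z < 1.25
  z < 1.75
Highest qualifying boundary gives stanine = 6

6


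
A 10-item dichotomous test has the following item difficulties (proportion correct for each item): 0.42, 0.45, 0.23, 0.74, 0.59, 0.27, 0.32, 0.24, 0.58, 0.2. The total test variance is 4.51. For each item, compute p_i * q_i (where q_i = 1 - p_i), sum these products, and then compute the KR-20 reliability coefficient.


For each item, compute p_i * q_i:
  Item 1: 0.42 * 0.58 = 0.2436
  Item 2: 0.45 * 0.55 = 0.2475
  Item 3: 0.23 * 0.77 = 0.1771
  Item 4: 0.74 * 0.26 = 0.1924
  Item 5: 0.59 * 0.41 = 0.2419
  Item 6: 0.27 * 0.73 = 0.1971
  Item 7: 0.32 * 0.68 = 0.2176
  Item 8: 0.24 * 0.76 = 0.1824
  Item 9: 0.58 * 0.42 = 0.2436
  Item 10: 0.2 * 0.8 = 0.16
Sum(p_i * q_i) = 0.2436 + 0.2475 + 0.1771 + 0.1924 + 0.2419 + 0.1971 + 0.2176 + 0.1824 + 0.2436 + 0.16 = 2.1032
KR-20 = (k/(k-1)) * (1 - Sum(p_i*q_i) / Var_total)
= (10/9) * (1 - 2.1032/4.51)
= 1.1111 * 0.5337
KR-20 = 0.593

0.593


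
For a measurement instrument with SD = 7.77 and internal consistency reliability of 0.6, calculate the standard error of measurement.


SEM = SD * sqrt(1 - rxx)
SEM = 7.77 * sqrt(1 - 0.6)
SEM = 7.77 * sqrt(0.4) = 7.77 * 0.632456
SEM = 4.9142

4.9142


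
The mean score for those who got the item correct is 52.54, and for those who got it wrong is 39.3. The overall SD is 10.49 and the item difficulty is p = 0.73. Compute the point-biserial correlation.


q = 1 - p = 0.27
rpb = ((M1 - M0) / SD) * sqrt(p * q)
rpb = ((52.54 - 39.3) / 10.49) * sqrt(0.73 * 0.27)
rpb = 0.5603

0.5603


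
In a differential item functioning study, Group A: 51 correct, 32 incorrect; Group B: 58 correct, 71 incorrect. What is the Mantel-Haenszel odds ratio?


Odds_A = 51/32 = 1.5938
Odds_B = 58/71 = 0.8169
OR = Odds_A / Odds_B = 1.5938 / 0.8169
Exactly, OR = (51 * 71) / (32 * 58) = 3621 / 1856
OR = 1.951

1.951


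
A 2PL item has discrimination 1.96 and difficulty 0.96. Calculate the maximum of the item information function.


For 2PL, max info at theta = b = 0.96
I_max = a^2 / 4 = 1.96^2 / 4
= 3.8416 / 4
I_max = 0.9604

0.9604


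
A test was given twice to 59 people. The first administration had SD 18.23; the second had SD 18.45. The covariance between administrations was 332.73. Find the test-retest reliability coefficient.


r = cov(X,Y) / (SD_X * SD_Y)
r = 332.73 / (18.23 * 18.45)
r = 332.73 / 336.3435
r = 0.9893

0.9893


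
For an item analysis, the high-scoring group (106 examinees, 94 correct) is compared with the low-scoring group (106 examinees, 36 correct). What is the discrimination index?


p_upper = 94/106 = 0.8868
p_lower = 36/106 = 0.3396
D = 0.8868 - 0.3396 = 0.5472

0.5472


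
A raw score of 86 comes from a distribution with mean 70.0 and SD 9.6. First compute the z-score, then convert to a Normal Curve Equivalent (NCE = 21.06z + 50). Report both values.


z = (X - mean) / SD = (86 - 70.0) / 9.6
z = 16.0 / 9.6
z = 1.6667
NCE = NCE = 21.06z + 50
Carry z at full precision (z = 16.0 / 9.6) into the conversion:
NCE = 21.06 * (16.0 / 9.6) + 50 = 336.96 / 9.6 + 50
NCE = 35.1 + 50
NCE = 85.1

85.1


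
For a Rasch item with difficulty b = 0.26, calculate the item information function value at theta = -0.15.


P = 1/(1+exp(-(-0.15-0.26))) = 0.3989
I = P*(1-P) = 0.3989 * 0.6011
I = 0.2398

0.2398


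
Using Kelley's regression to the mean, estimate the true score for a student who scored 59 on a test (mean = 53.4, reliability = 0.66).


T_est = rxx * X + (1 - rxx) * mean
T_est = 0.66 * 59 + 0.34 * 53.4
T_est = 38.94 + 18.156
T_est = 57.096

57.096


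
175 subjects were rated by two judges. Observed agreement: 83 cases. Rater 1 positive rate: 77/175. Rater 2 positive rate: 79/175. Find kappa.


P_o = 83/175 = 0.474286
P_e = (77*79 + 98*96) / 30625 = 0.505829
kappa = (P_o - P_e) / (1 - P_e)
kappa = (0.474286 - 0.505829) / (1 - 0.505829)
kappa = -0.0638

-0.0638


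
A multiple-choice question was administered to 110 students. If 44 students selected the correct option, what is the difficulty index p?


Item difficulty p = number correct / total examinees
p = 44 / 110
p = 0.4

0.4


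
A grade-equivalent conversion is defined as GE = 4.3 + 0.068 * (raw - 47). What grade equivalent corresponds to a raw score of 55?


raw - median = 55 - 47 = 8
slope * diff = 0.068 * 8 = 0.544
GE = 4.3 + 0.544
GE = 4.844

4.844


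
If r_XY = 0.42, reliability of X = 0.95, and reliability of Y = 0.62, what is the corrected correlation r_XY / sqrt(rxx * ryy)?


r_corrected = rxy / sqrt(rxx * ryy)
= 0.42 / sqrt(0.95 * 0.62)
= 0.42 / sqrt(0.589)
= 0.42 / 0.767463
r_corrected = 0.5473

0.5473


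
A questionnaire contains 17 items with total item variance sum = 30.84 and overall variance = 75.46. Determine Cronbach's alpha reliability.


alpha = (k/(k-1)) * (1 - sum(si^2)/s_total^2)
= (17/16) * (1 - 30.84/75.46)
alpha = 0.6283

0.6283


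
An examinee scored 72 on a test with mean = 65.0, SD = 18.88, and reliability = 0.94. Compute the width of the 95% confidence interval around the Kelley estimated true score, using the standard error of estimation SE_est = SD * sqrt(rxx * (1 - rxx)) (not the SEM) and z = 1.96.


True score estimate = 0.94*72 + 0.06*65.0 = 71.58
SE_est = SD * sqrt(rxx * (1 - rxx)) = 18.88 * sqrt(0.94 * 0.06) = 18.88 * sqrt(0.0564) = 4.483752
CI = T_est +/- z * SE_est, so width = 2 * z * SE_est = 2 * 1.96 * 4.483752
Width = 17.5763

17.5763


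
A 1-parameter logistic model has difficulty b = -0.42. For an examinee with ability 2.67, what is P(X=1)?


theta - b = 2.67 - -0.42 = 3.09
exp(-(theta - b)) = exp(-3.09) = 0.0455
P = 1 / (1 + 0.0455)
P = 0.9565

0.9565


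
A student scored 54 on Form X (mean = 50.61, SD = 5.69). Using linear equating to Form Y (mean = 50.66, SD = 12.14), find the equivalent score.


slope = SD_Y / SD_X = 12.14 / 5.69 ~ 2.1336
intercept = mean_Y - slope * mean_X = 50.66 - (12.14 / 5.69) * 50.61 ~ -57.3199
Y = slope * X + intercept. To avoid rounding drift from the rounded slope/intercept, evaluate the equivalent form Y = mean_Y + SD_Y * (X - mean_X) / SD_X at full precision:
Y = 50.66 + 12.14 * (54 - 50.61) / 5.69
Y = 50.66 + 12.14 * 3.39 / 5.69
Y = 50.66 + 41.1546 / 5.69
Y = 50.66 + 7.2328
Y = 57.8928

57.8928


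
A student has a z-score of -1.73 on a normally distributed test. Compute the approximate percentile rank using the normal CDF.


CDF(z) = 0.5 * (1 + erf(z/sqrt(2)))
erf(-1.2233) = -0.9164
CDF = 0.0418
Percentile rank = 0.0418 * 100 = 4.18

4.18


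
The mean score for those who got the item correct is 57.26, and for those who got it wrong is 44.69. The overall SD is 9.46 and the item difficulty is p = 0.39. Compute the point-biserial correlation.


q = 1 - p = 0.61
rpb = ((M1 - M0) / SD) * sqrt(p * q)
rpb = ((57.26 - 44.69) / 9.46) * sqrt(0.39 * 0.61)
rpb = 0.6481

0.6481


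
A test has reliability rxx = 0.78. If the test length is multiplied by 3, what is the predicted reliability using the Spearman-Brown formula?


r_new = (n * rxx) / (1 + (n-1) * rxx)
r_new = (3 * 0.78) / (1 + 2 * 0.78)
r_new = 2.34 / 2.56
r_new = 0.9141

0.9141


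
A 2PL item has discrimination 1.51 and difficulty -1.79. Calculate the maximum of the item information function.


For 2PL, max info at theta = b = -1.79
I_max = a^2 / 4 = 1.51^2 / 4
= 2.2801 / 4
I_max = 0.57

0.57


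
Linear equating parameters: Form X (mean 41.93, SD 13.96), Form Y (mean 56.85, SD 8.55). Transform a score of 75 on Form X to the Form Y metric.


slope = SD_Y / SD_X = 8.55 / 13.96 ~ 0.6125
intercept = mean_Y - slope * mean_X = 56.85 - (8.55 / 13.96) * 41.93 ~ 31.1694
Y = slope * X + intercept. To avoid rounding drift from the rounded slope/intercept, evaluate the equivalent form Y = mean_Y + SD_Y * (X - mean_X) / SD_X at full precision:
Y = 56.85 + 8.55 * (75 - 41.93) / 13.96
Y = 56.85 + 8.55 * 33.07 / 13.96
Y = 56.85 + 282.7485 / 13.96
Y = 56.85 + 20.2542
Y = 77.1042

77.1042


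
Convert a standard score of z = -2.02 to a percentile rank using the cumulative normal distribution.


CDF(z) = 0.5 * (1 + erf(z/sqrt(2)))
erf(-1.4284) = -0.9566
CDF = 0.0217
Percentile rank = 0.0217 * 100 = 2.17

2.17


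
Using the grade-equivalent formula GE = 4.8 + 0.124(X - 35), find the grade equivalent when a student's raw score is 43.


raw - median = 43 - 35 = 8
slope * diff = 0.124 * 8 = 0.992
GE = 4.8 + 0.992
GE = 5.792

5.792


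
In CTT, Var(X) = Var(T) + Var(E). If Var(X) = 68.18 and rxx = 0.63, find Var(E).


var_true = rxx * var_obs = 0.63 * 68.18 = 42.9534
var_error = var_obs - var_true
var_error = 68.18 - 42.9534
var_error = 25.2266

25.2266


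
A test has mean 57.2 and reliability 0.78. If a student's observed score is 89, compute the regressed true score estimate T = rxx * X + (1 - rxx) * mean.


T_est = rxx * X + (1 - rxx) * mean
T_est = 0.78 * 89 + 0.22 * 57.2
T_est = 69.42 + 12.584
T_est = 82.004

82.004


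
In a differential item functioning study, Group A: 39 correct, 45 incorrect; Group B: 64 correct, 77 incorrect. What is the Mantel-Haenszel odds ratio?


Odds_A = 39/45 = 0.8667
Odds_B = 64/77 = 0.8312
OR = Odds_A / Odds_B = 0.8667 / 0.8312
Exactly, OR = (39 * 77) / (45 * 64) = 3003 / 2880
OR = 1.0427

1.0427


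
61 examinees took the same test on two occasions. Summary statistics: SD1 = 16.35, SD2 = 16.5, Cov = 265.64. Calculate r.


r = cov(X,Y) / (SD_X * SD_Y)
r = 265.64 / (16.35 * 16.5)
r = 265.64 / 269.775
r = 0.9847

0.9847


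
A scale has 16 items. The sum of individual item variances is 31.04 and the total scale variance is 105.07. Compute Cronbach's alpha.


alpha = (k/(k-1)) * (1 - sum(si^2)/s_total^2)
= (16/15) * (1 - 31.04/105.07)
alpha = 0.7515

0.7515


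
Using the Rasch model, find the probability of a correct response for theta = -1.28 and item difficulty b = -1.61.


theta - b = -1.28 - -1.61 = 0.33
exp(-(theta - b)) = exp(-0.33) = 0.7189
P = 1 / (1 + 0.7189)
P = 0.5818

0.5818


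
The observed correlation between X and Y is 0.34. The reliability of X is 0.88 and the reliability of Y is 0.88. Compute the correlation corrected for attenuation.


r_corrected = rxy / sqrt(rxx * ryy)
= 0.34 / sqrt(0.88 * 0.88)
= 0.34 / sqrt(0.7744)
= 0.34 / 0.88
r_corrected = 0.3864

0.3864


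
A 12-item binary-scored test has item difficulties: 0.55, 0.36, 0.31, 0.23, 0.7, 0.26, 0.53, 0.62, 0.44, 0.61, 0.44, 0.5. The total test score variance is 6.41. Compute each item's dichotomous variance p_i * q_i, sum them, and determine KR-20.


For each item, compute p_i * q_i:
  Item 1: 0.55 * 0.45 = 0.2475
  Item 2: 0.36 * 0.64 = 0.2304
  Item 3: 0.31 * 0.69 = 0.2139
  Item 4: 0.23 * 0.77 = 0.1771
  Item 5: 0.7 * 0.3 = 0.21
  Item 6: 0.26 * 0.74 = 0.1924
  Item 7: 0.53 * 0.47 = 0.2491
  Item 8: 0.62 * 0.38 = 0.2356
  Item 9: 0.44 * 0.56 = 0.2464
  Item 10: 0.61 * 0.39 = 0.2379
  Item 11: 0.44 * 0.56 = 0.2464
  Item 12: 0.5 * 0.5 = 0.25
Sum(p_i * q_i) = 0.2475 + 0.2304 + 0.2139 + 0.1771 + 0.21 + 0.1924 + 0.2491 + 0.2356 + 0.2464 + 0.2379 + 0.2464 + 0.25 = 2.7367
KR-20 = (k/(k-1)) * (1 - Sum(p_i*q_i) / Var_total)
= (12/11) * (1 - 2.7367/6.41)
= 1.0909 * 0.5731
KR-20 = 0.6252

0.6252


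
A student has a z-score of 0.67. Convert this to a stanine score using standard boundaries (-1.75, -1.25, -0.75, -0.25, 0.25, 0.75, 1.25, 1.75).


Stanine boundaries: [-1.75, -1.25, -0.75, -0.25, 0.25, 0.75, 1.25, 1.75]
z = 0.67
Check each boundary:
  z >= -1.75 -> could be stanine 2
  z >= -1.25 -> could be stanine 3
  z >= -0.75 -> could be stanine 4
  z >= -0.25 -> could be stanine 5
  z >= 0.25 -> could be stanine 6
  z < 0.75
  z < 1.25
  z < 1.75
Highest qualifying boundary gives stanine = 6

6


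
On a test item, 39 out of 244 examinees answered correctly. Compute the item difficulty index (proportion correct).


Item difficulty p = number correct / total examinees
p = 39 / 244
p = 0.1598

0.1598


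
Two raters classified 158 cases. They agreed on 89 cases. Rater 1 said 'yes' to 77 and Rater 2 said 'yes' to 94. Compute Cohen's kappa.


P_o = 89/158 = 0.563291
P_e = (77*94 + 81*64) / 24964 = 0.497597
kappa = (P_o - P_e) / (1 - P_e)
kappa = (0.563291 - 0.497597) / (1 - 0.497597)
kappa = 0.1308

0.1308


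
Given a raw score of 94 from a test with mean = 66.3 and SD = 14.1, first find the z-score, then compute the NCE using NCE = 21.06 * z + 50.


z = (X - mean) / SD = (94 - 66.3) / 14.1
z = 27.7 / 14.1
z = 1.9645
NCE = NCE = 21.06z + 50
Carry z at full precision (z = 27.7 / 14.1) into the conversion:
NCE = 21.06 * (27.7 / 14.1) + 50 = 583.362 / 14.1 + 50
NCE = 41.3732 + 50
NCE = 91.3732

91.3732


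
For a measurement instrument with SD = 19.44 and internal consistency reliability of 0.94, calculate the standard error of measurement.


SEM = SD * sqrt(1 - rxx)
SEM = 19.44 * sqrt(1 - 0.94)
SEM = 19.44 * sqrt(0.06) = 19.44 * 0.244949
SEM = 4.7618

4.7618


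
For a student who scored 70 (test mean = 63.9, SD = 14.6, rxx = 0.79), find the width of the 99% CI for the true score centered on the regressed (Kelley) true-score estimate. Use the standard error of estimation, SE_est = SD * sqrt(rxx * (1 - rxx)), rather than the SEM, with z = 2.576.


True score estimate = 0.79*70 + 0.21*63.9 = 68.719
SE_est = SD * sqrt(rxx * (1 - rxx)) = 14.6 * sqrt(0.79 * 0.21) = 14.6 * sqrt(0.1659) = 5.9467
CI = T_est +/- z * SE_est, so width = 2 * z * SE_est = 2 * 2.576 * 5.9467
Width = 30.6374

30.6374


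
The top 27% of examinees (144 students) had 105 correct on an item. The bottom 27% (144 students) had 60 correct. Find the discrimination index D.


p_upper = 105/144 = 0.7292
p_lower = 60/144 = 0.4167
D = 0.7292 - 0.4167 = 0.3125

0.3125


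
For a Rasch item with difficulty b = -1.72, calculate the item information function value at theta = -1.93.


P = 1/(1+exp(-(-1.93--1.72))) = 0.4477
I = P*(1-P) = 0.4477 * 0.5523
I = 0.2473

0.2473


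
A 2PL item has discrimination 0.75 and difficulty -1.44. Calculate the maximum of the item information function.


For 2PL, max info at theta = b = -1.44
I_max = a^2 / 4 = 0.75^2 / 4
= 0.5625 / 4
I_max = 0.1406

0.1406


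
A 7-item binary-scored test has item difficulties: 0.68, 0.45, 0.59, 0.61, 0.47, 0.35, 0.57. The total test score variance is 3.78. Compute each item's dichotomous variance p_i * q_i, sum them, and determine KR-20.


For each item, compute p_i * q_i:
  Item 1: 0.68 * 0.32 = 0.2176
  Item 2: 0.45 * 0.55 = 0.2475
  Item 3: 0.59 * 0.41 = 0.2419
  Item 4: 0.61 * 0.39 = 0.2379
  Item 5: 0.47 * 0.53 = 0.2491
  Item 6: 0.35 * 0.65 = 0.2275
  Item 7: 0.57 * 0.43 = 0.2451
Sum(p_i * q_i) = 0.2176 + 0.2475 + 0.2419 + 0.2379 + 0.2491 + 0.2275 + 0.2451 = 1.6666
KR-20 = (k/(k-1)) * (1 - Sum(p_i*q_i) / Var_total)
= (7/6) * (1 - 1.6666/3.78)
= 1.1667 * 0.5591
KR-20 = 0.6523

0.6523


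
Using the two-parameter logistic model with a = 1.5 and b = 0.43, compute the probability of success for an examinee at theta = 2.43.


a*(theta - b) = 1.5 * (2.43 - 0.43) = 3.0
exp(-3.0) = 0.0498
P = 1 / (1 + 0.0498)
P = 0.9526

0.9526


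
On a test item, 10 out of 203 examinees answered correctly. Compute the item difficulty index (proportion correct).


Item difficulty p = number correct / total examinees
p = 10 / 203
p = 0.0493

0.0493


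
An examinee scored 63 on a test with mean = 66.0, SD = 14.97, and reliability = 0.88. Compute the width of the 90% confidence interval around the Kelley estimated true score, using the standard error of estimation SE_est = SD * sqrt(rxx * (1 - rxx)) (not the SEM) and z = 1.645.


True score estimate = 0.88*63 + 0.12*66.0 = 63.36
SE_est = SD * sqrt(rxx * (1 - rxx)) = 14.97 * sqrt(0.88 * 0.12) = 14.97 * sqrt(0.1056) = 4.864674
CI = T_est +/- z * SE_est, so width = 2 * z * SE_est = 2 * 1.645 * 4.864674
Width = 16.0048

16.0048


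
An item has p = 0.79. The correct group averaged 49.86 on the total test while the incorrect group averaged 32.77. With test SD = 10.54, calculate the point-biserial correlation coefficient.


q = 1 - p = 0.21
rpb = ((M1 - M0) / SD) * sqrt(p * q)
rpb = ((49.86 - 32.77) / 10.54) * sqrt(0.79 * 0.21)
rpb = 0.6604

0.6604


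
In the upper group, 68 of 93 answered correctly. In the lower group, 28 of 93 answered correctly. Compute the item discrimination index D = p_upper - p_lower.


p_upper = 68/93 = 0.7312
p_lower = 28/93 = 0.3011
D = 0.7312 - 0.3011 = 0.4301

0.4301


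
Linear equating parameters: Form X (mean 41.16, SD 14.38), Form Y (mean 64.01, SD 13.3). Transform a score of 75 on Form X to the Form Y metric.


slope = SD_Y / SD_X = 13.3 / 14.38 ~ 0.9249
intercept = mean_Y - slope * mean_X = 64.01 - (13.3 / 14.38) * 41.16 ~ 25.9413
Y = slope * X + intercept. To avoid rounding drift from the rounded slope/intercept, evaluate the equivalent form Y = mean_Y + SD_Y * (X - mean_X) / SD_X at full precision:
Y = 64.01 + 13.3 * (75 - 41.16) / 14.38
Y = 64.01 + 13.3 * 33.84 / 14.38
Y = 64.01 + 450.072 / 14.38
Y = 64.01 + 31.2985
Y = 95.3085

95.3085


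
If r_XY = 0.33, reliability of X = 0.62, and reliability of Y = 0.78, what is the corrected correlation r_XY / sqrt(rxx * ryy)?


r_corrected = rxy / sqrt(rxx * ryy)
= 0.33 / sqrt(0.62 * 0.78)
= 0.33 / sqrt(0.4836)
= 0.33 / 0.695414
r_corrected = 0.4745

0.4745


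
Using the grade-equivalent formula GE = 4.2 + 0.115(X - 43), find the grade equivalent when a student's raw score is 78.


raw - median = 78 - 43 = 35
slope * diff = 0.115 * 35 = 4.025
GE = 4.2 + 4.025
GE = 8.225

8.225


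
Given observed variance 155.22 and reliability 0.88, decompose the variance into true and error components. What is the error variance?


var_true = rxx * var_obs = 0.88 * 155.22 = 136.5936
var_error = var_obs - var_true
var_error = 155.22 - 136.5936
var_error = 18.6264

18.6264


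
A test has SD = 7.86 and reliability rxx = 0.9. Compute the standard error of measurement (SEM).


SEM = SD * sqrt(1 - rxx)
SEM = 7.86 * sqrt(1 - 0.9)
SEM = 7.86 * sqrt(0.1) = 7.86 * 0.316228
SEM = 2.4856

2.4856


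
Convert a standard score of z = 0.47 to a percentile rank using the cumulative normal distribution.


CDF(z) = 0.5 * (1 + erf(z/sqrt(2)))
erf(0.3323) = 0.3616
CDF = 0.6808
Percentile rank = 0.6808 * 100 = 68.08

68.08


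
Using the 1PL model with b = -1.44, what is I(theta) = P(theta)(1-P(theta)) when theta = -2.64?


P = 1/(1+exp(-(-2.64--1.44))) = 0.2315
I = P*(1-P) = 0.2315 * 0.7685
I = 0.1779

0.1779


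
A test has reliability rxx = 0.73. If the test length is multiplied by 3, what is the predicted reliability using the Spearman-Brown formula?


r_new = (n * rxx) / (1 + (n-1) * rxx)
r_new = (3 * 0.73) / (1 + 2 * 0.73)
r_new = 2.19 / 2.46
r_new = 0.8902

0.8902


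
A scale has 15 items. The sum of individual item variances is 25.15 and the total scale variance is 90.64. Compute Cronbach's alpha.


alpha = (k/(k-1)) * (1 - sum(si^2)/s_total^2)
= (15/14) * (1 - 25.15/90.64)
alpha = 0.7741

0.7741


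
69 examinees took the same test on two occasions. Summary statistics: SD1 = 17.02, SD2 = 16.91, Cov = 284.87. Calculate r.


r = cov(X,Y) / (SD_X * SD_Y)
r = 284.87 / (17.02 * 16.91)
r = 284.87 / 287.8082
r = 0.9898

0.9898


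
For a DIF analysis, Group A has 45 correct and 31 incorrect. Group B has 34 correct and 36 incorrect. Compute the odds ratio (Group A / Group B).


Odds_A = 45/31 = 1.4516
Odds_B = 34/36 = 0.9444
OR = Odds_A / Odds_B = 1.4516 / 0.9444
Exactly, OR = (45 * 36) / (31 * 34) = 1620 / 1054
OR = 1.537

1.537


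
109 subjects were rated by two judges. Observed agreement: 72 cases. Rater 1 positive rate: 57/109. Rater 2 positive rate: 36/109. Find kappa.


P_o = 72/109 = 0.66055
P_e = (57*36 + 52*73) / 11881 = 0.492214
kappa = (P_o - P_e) / (1 - P_e)
kappa = (0.66055 - 0.492214) / (1 - 0.492214)
kappa = 0.3315

0.3315


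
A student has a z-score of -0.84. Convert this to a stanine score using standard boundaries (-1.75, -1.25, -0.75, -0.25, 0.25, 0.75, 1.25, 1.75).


Stanine boundaries: [-1.75, -1.25, -0.75, -0.25, 0.25, 0.75, 1.25, 1.75]
z = -0.84
Check each boundary:
  z >= -1.75 -> could be stanine 2
  z >= -1.25 -> could be stanine 3
  z < -0.75
  z < -0.25
  z < 0.25
  z < 0.75
  z < 1.25
  z < 1.75
Highest qualifying boundary gives stanine = 3

3


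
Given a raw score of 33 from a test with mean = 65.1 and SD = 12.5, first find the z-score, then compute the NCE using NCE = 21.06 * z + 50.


z = (X - mean) / SD = (33 - 65.1) / 12.5
z = -32.1 / 12.5
z = -2.568
NCE = NCE = 21.06z + 50
Carry z at full precision (z = -32.1 / 12.5) into the conversion:
NCE = 21.06 * (-32.1 / 12.5) + 50 = -676.026 / 12.5 + 50
NCE = -54.0821 + 50
NCE = -4.0821

-4.0821


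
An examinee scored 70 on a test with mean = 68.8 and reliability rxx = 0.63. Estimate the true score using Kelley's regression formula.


T_est = rxx * X + (1 - rxx) * mean
T_est = 0.63 * 70 + 0.37 * 68.8
T_est = 44.1 + 25.456
T_est = 69.556

69.556


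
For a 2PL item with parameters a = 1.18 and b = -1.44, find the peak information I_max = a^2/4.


For 2PL, max info at theta = b = -1.44
I_max = a^2 / 4 = 1.18^2 / 4
= 1.3924 / 4
I_max = 0.3481

0.3481


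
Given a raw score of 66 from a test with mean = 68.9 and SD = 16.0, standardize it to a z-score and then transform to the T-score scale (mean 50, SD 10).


z = (X - mean) / SD = (66 - 68.9) / 16.0
z = -2.9 / 16.0
z = -0.1812
T-score = T = 50 + 10z
Carry z at full precision (z = -2.9 / 16.0) into the conversion:
T-score = 50 + 10 * (-2.9 / 16.0) = 50 + -29 / 16.0
T-score = 50 + -1.8125
T-score = 48.1875

48.1875


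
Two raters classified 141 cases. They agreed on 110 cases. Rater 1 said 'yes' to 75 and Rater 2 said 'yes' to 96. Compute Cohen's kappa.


P_o = 110/141 = 0.780142
P_e = (75*96 + 66*45) / 19881 = 0.511544
kappa = (P_o - P_e) / (1 - P_e)
kappa = (0.780142 - 0.511544) / (1 - 0.511544)
kappa = 0.5499

0.5499


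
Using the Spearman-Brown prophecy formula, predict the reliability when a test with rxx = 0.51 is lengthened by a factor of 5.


r_new = (n * rxx) / (1 + (n-1) * rxx)
r_new = (5 * 0.51) / (1 + 4 * 0.51)
r_new = 2.55 / 3.04
r_new = 0.8388

0.8388


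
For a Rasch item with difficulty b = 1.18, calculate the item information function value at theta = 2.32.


P = 1/(1+exp(-(2.32-1.18))) = 0.7577
I = P*(1-P) = 0.7577 * 0.2423
I = 0.1836

0.1836


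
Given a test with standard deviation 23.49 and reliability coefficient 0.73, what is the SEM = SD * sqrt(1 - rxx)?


SEM = SD * sqrt(1 - rxx)
SEM = 23.49 * sqrt(1 - 0.73)
SEM = 23.49 * sqrt(0.27) = 23.49 * 0.519615
SEM = 12.2058

12.2058


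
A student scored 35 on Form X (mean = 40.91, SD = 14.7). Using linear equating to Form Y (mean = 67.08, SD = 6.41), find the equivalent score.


slope = SD_Y / SD_X = 6.41 / 14.7 ~ 0.4361
intercept = mean_Y - slope * mean_X = 67.08 - (6.41 / 14.7) * 40.91 ~ 49.241
Y = slope * X + intercept. To avoid rounding drift from the rounded slope/intercept, evaluate the equivalent form Y = mean_Y + SD_Y * (X - mean_X) / SD_X at full precision:
Y = 67.08 + 6.41 * (35 - 40.91) / 14.7
Y = 67.08 - 6.41 * 5.91 / 14.7
Y = 67.08 - 37.8831 / 14.7
Y = 67.08 - 2.5771
Y = 64.5029

64.5029


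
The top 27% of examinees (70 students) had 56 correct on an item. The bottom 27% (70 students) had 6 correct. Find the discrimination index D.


p_upper = 56/70 = 0.8
p_lower = 6/70 = 0.0857
D = 0.8 - 0.0857 = 0.7143

0.7143


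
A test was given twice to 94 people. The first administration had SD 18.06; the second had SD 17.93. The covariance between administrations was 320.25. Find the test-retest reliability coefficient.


r = cov(X,Y) / (SD_X * SD_Y)
r = 320.25 / (18.06 * 17.93)
r = 320.25 / 323.8158
r = 0.989

0.989


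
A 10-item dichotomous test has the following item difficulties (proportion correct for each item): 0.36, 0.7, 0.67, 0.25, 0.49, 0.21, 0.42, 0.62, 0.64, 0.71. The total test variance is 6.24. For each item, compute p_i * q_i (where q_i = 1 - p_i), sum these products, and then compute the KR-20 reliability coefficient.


For each item, compute p_i * q_i:
  Item 1: 0.36 * 0.64 = 0.2304
  Item 2: 0.7 * 0.3 = 0.21
  Item 3: 0.67 * 0.33 = 0.2211
  Item 4: 0.25 * 0.75 = 0.1875
  Item 5: 0.49 * 0.51 = 0.2499
  Item 6: 0.21 * 0.79 = 0.1659
  Item 7: 0.42 * 0.58 = 0.2436
  Item 8: 0.62 * 0.38 = 0.2356
  Item 9: 0.64 * 0.36 = 0.2304
  Item 10: 0.71 * 0.29 = 0.2059
Sum(p_i * q_i) = 0.2304 + 0.21 + 0.2211 + 0.1875 + 0.2499 + 0.1659 + 0.2436 + 0.2356 + 0.2304 + 0.2059 = 2.1803
KR-20 = (k/(k-1)) * (1 - Sum(p_i*q_i) / Var_total)
= (10/9) * (1 - 2.1803/6.24)
= 1.1111 * 0.6506
KR-20 = 0.7229

0.7229


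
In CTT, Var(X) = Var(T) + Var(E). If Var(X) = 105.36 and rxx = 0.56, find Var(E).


var_true = rxx * var_obs = 0.56 * 105.36 = 59.0016
var_error = var_obs - var_true
var_error = 105.36 - 59.0016
var_error = 46.3584

46.3584


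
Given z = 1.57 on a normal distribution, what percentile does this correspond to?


CDF(z) = 0.5 * (1 + erf(z/sqrt(2)))
erf(1.1102) = 0.8836
CDF = 0.9418
Percentile rank = 0.9418 * 100 = 94.18

94.18


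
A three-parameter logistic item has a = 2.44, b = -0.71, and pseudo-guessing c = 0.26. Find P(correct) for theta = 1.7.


logit = 2.44*(1.7 - -0.71) = 5.8804
P* = 1/(1 + exp(-5.8804)) = 0.9972
P = 0.26 + (1 - 0.26) * 0.9972
P = 0.9979

0.9979


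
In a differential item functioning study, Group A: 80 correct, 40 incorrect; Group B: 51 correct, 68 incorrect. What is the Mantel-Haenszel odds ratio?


Odds_A = 80/40 = 2.0
Odds_B = 51/68 = 0.75
OR = Odds_A / Odds_B = 2.0 / 0.75
Exactly, OR = (80 * 68) / (40 * 51) = 5440 / 2040
OR = 2.6667

2.6667


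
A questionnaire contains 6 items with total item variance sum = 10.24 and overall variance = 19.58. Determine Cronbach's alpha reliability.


alpha = (k/(k-1)) * (1 - sum(si^2)/s_total^2)
= (6/5) * (1 - 10.24/19.58)
alpha = 0.5724

0.5724


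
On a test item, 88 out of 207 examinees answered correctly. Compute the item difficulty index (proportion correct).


Item difficulty p = number correct / total examinees
p = 88 / 207
p = 0.4251

0.4251


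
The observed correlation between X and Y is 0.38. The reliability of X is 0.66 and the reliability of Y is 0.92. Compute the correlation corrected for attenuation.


r_corrected = rxy / sqrt(rxx * ryy)
= 0.38 / sqrt(0.66 * 0.92)
= 0.38 / sqrt(0.6072)
= 0.38 / 0.77923
r_corrected = 0.4877

0.4877


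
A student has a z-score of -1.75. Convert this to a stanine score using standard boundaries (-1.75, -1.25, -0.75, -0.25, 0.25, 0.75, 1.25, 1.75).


Stanine boundaries: [-1.75, -1.25, -0.75, -0.25, 0.25, 0.75, 1.25, 1.75]
z = -1.75
Check each boundary:
  z >= -1.75 -> could be stanine 2
  z < -1.25
  z < -0.75
  z < -0.25
  z < 0.25
  z < 0.75
  z < 1.25
  z < 1.75
Highest qualifying boundary gives stanine = 2

2


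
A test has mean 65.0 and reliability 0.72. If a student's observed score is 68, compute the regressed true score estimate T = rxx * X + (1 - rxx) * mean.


T_est = rxx * X + (1 - rxx) * mean
T_est = 0.72 * 68 + 0.28 * 65.0
T_est = 48.96 + 18.2
T_est = 67.16

67.16


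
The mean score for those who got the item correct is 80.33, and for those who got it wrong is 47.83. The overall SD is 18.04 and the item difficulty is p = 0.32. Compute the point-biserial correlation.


q = 1 - p = 0.68
rpb = ((M1 - M0) / SD) * sqrt(p * q)
rpb = ((80.33 - 47.83) / 18.04) * sqrt(0.32 * 0.68)
rpb = 0.8404

0.8404


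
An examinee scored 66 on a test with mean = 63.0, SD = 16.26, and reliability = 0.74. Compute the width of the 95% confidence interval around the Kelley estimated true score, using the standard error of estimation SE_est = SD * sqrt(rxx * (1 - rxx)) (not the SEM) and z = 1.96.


True score estimate = 0.74*66 + 0.26*63.0 = 65.22
SE_est = SD * sqrt(rxx * (1 - rxx)) = 16.26 * sqrt(0.74 * 0.26) = 16.26 * sqrt(0.1924) = 7.132193
CI = T_est +/- z * SE_est, so width = 2 * z * SE_est = 2 * 1.96 * 7.132193
Width = 27.9582

27.9582


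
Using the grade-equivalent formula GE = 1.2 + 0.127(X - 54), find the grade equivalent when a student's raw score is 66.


raw - median = 66 - 54 = 12
slope * diff = 0.127 * 12 = 1.524
GE = 1.2 + 1.524
GE = 2.724

2.724


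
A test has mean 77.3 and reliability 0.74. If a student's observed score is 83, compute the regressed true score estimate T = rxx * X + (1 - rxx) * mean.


T_est = rxx * X + (1 - rxx) * mean
T_est = 0.74 * 83 + 0.26 * 77.3
T_est = 61.42 + 20.098
T_est = 81.518

81.518


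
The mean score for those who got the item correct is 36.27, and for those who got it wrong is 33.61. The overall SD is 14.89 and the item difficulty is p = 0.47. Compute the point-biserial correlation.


q = 1 - p = 0.53
rpb = ((M1 - M0) / SD) * sqrt(p * q)
rpb = ((36.27 - 33.61) / 14.89) * sqrt(0.47 * 0.53)
rpb = 0.0892

0.0892


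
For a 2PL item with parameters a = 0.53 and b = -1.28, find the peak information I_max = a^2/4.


For 2PL, max info at theta = b = -1.28
I_max = a^2 / 4 = 0.53^2 / 4
= 0.2809 / 4
I_max = 0.0702

0.0702


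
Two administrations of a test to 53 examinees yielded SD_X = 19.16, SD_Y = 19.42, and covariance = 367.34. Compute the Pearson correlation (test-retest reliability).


r = cov(X,Y) / (SD_X * SD_Y)
r = 367.34 / (19.16 * 19.42)
r = 367.34 / 372.0872
r = 0.9872

0.9872


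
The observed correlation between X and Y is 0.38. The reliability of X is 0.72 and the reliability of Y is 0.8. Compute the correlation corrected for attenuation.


r_corrected = rxy / sqrt(rxx * ryy)
= 0.38 / sqrt(0.72 * 0.8)
= 0.38 / sqrt(0.576)
= 0.38 / 0.758947
r_corrected = 0.5007

0.5007


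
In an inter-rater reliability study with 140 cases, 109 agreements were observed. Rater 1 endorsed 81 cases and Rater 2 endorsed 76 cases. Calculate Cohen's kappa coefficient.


P_o = 109/140 = 0.778571
P_e = (81*76 + 59*64) / 19600 = 0.506735
kappa = (P_o - P_e) / (1 - P_e)
kappa = (0.778571 - 0.506735) / (1 - 0.506735)
kappa = 0.5511

0.5511


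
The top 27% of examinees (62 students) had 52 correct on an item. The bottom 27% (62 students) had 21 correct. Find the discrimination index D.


p_upper = 52/62 = 0.8387
p_lower = 21/62 = 0.3387
D = 0.8387 - 0.3387 = 0.5

0.5


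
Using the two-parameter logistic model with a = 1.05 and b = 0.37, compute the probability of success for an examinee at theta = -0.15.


a*(theta - b) = 1.05 * (-0.15 - 0.37) = -0.546
exp(--0.546) = 1.7263
P = 1 / (1 + 1.7263)
P = 0.3668

0.3668


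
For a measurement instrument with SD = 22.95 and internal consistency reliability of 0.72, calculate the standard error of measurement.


SEM = SD * sqrt(1 - rxx)
SEM = 22.95 * sqrt(1 - 0.72)
SEM = 22.95 * sqrt(0.28) = 22.95 * 0.52915
SEM = 12.144

12.144


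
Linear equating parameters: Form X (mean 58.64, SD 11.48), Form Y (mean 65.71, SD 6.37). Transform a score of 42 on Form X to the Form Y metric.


slope = SD_Y / SD_X = 6.37 / 11.48 ~ 0.5549
intercept = mean_Y - slope * mean_X = 65.71 - (6.37 / 11.48) * 58.64 ~ 33.172
Y = slope * X + intercept. To avoid rounding drift from the rounded slope/intercept, evaluate the equivalent form Y = mean_Y + SD_Y * (X - mean_X) / SD_X at full precision:
Y = 65.71 + 6.37 * (42 - 58.64) / 11.48
Y = 65.71 - 6.37 * 16.64 / 11.48
Y = 65.71 - 105.9968 / 11.48
Y = 65.71 - 9.2332
Y = 56.4768

56.4768


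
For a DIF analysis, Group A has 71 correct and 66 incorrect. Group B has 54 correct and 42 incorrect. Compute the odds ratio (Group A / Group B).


Odds_A = 71/66 = 1.0758
Odds_B = 54/42 = 1.2857
OR = Odds_A / Odds_B = 1.0758 / 1.2857
Exactly, OR = (71 * 42) / (66 * 54) = 2982 / 3564
OR = 0.8367

0.8367


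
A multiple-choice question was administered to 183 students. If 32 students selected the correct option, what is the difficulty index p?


Item difficulty p = number correct / total examinees
p = 32 / 183
p = 0.1749

0.1749


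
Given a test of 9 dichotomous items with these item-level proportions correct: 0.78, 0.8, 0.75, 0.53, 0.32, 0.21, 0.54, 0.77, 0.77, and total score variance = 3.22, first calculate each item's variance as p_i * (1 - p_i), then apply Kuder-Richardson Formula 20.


For each item, compute p_i * q_i:
  Item 1: 0.78 * 0.22 = 0.1716
  Item 2: 0.8 * 0.2 = 0.16
  Item 3: 0.75 * 0.25 = 0.1875
  Item 4: 0.53 * 0.47 = 0.2491
  Item 5: 0.32 * 0.68 = 0.2176
  Item 6: 0.21 * 0.79 = 0.1659
  Item 7: 0.54 * 0.46 = 0.2484
  Item 8: 0.77 * 0.23 = 0.1771
  Item 9: 0.77 * 0.23 = 0.1771
Sum(p_i * q_i) = 0.1716 + 0.16 + 0.1875 + 0.2491 + 0.2176 + 0.1659 + 0.2484 + 0.1771 + 0.1771 = 1.7543
KR-20 = (k/(k-1)) * (1 - Sum(p_i*q_i) / Var_total)
= (9/8) * (1 - 1.7543/3.22)
= 1.125 * 0.4552
KR-20 = 0.5121

0.5121


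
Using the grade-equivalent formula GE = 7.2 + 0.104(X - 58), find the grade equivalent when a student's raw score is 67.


raw - median = 67 - 58 = 9
slope * diff = 0.104 * 9 = 0.936
GE = 7.2 + 0.936
GE = 8.136

8.136


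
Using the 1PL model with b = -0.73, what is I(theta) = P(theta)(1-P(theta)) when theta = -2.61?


P = 1/(1+exp(-(-2.61--0.73))) = 0.1324
I = P*(1-P) = 0.1324 * 0.8676
I = 0.1149

0.1149


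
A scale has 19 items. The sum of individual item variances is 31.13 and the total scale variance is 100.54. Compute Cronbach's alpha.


alpha = (k/(k-1)) * (1 - sum(si^2)/s_total^2)
= (19/18) * (1 - 31.13/100.54)
alpha = 0.7287

0.7287


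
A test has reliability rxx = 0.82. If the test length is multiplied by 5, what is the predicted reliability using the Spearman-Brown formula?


r_new = (n * rxx) / (1 + (n-1) * rxx)
r_new = (5 * 0.82) / (1 + 4 * 0.82)
r_new = 4.1 / 4.28
r_new = 0.9579

0.9579


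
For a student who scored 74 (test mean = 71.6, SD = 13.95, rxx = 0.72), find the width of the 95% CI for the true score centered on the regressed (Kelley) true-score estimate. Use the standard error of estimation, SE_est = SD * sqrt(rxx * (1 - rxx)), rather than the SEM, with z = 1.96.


True score estimate = 0.72*74 + 0.28*71.6 = 73.328
SE_est = SD * sqrt(rxx * (1 - rxx)) = 13.95 * sqrt(0.72 * 0.28) = 13.95 * sqrt(0.2016) = 6.263534
CI = T_est +/- z * SE_est, so width = 2 * z * SE_est = 2 * 1.96 * 6.263534
Width = 24.5531

24.5531


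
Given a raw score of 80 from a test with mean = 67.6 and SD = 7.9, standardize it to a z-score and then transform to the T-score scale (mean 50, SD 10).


z = (X - mean) / SD = (80 - 67.6) / 7.9
z = 12.4 / 7.9
z = 1.5696
T-score = T = 50 + 10z
Carry z at full precision (z = 12.4 / 7.9) into the conversion:
T-score = 50 + 10 * (12.4 / 7.9) = 50 + 124 / 7.9
T-score = 50 + 15.6962
T-score = 65.6962

65.6962


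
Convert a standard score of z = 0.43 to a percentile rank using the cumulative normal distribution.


CDF(z) = 0.5 * (1 + erf(z/sqrt(2)))
erf(0.3041) = 0.3328
CDF = 0.6664
Percentile rank = 0.6664 * 100 = 66.64

66.64


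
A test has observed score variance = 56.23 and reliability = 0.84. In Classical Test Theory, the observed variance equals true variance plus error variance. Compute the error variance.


var_true = rxx * var_obs = 0.84 * 56.23 = 47.2332
var_error = var_obs - var_true
var_error = 56.23 - 47.2332
var_error = 8.9968

8.9968


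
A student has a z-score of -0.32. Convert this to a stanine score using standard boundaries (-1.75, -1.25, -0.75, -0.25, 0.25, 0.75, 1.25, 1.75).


Stanine boundaries: [-1.75, -1.25, -0.75, -0.25, 0.25, 0.75, 1.25, 1.75]
z = -0.32
Check each boundary:
  z >= -1.75 -> could be stanine 2
  z >= -1.25 -> could be stanine 3
  z >= -0.75 -> could be stanine 4
  z < -0.25
  z < 0.25
  z < 0.75
  z < 1.25
  z < 1.75
Highest qualifying boundary gives stanine = 4

4
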